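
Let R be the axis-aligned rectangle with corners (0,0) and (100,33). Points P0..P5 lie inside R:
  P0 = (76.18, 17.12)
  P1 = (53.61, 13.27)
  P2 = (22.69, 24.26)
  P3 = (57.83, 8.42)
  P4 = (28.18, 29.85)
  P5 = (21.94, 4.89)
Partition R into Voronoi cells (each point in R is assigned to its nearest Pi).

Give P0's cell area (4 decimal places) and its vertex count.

Area of P0's cell: 1114.6595 (5 vertices)

1. box [0,100]×[0,33]: [(0, 0) (100, 0) (100, 33) (0, 33)]
2. ⊥bis P0·P1 via (64.895,15.195): [(67.487, 0) (100, 0) (100, 33) (61.8578, 33)]  |A|=1165.811
3. ⊥bis P0·P2 via (49.435,20.69): [(67.487, 0) (100, 0) (100, 33) (61.8578, 33)]  |A|=1165.811
4. ⊥bis P0·P3 via (67.005,12.77): [(64.3553, 18.3586) (73.0594, 0) (100, 0) (100, 33) (61.8578, 33)]  |A|=1114.6595
5. ⊥bis P0·P4 via (52.18,23.485): [(64.3553, 18.3586) (73.0594, 0) (100, 0) (100, 33) (61.8578, 33)]  |A|=1114.6595
6. ⊥bis P0·P5 via (49.06,11.005): [(64.3553, 18.3586) (73.0594, 0) (100, 0) (100, 33) (61.8578, 33)]  |A|=1114.6595
7. canonical 5-gon: [(64.3553, 18.3586) (73.0594, 0) (100, 0) (100, 33) (61.8578, 33)]
8. shoelace: 1114.6595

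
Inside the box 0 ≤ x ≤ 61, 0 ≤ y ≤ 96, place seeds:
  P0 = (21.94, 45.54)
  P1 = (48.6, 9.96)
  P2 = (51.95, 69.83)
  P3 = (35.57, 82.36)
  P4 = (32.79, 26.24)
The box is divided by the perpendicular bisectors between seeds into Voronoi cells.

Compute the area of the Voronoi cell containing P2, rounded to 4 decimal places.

1. box [0,61]×[0,96]: [(0, 0) (61, 0) (61, 96) (0, 96)]
2. ⊥bis P2·P0 via (36.945,57.685): [(61, 27.9653) (61, 96) (5.933, 96)]  |A|=1873.2337
3. ⊥bis P2·P1 via (50.275,39.895): [(51.3949, 39.8323) (61, 39.2949) (61, 96) (5.933, 96)]  |A|=1818.8229
4. ⊥bis P2·P3 via (43.76,76.095): [(33.2085, 62.3014) (51.3949, 39.8323) (61, 39.2949) (61, 96) (58.9865, 96)]  |A|=924.9086
5. ⊥bis P2·P4 via (42.37,48.035): [(33.2085, 62.3014) (46.0732, 46.4073) (61, 39.8462) (61, 96) (58.9865, 96)]  |A|=890.6476
6. canonical 5-gon: [(33.2085, 62.3014) (46.0732, 46.4073) (61, 39.8462) (61, 96) (58.9865, 96)]
7. shoelace: 890.6476

Area of P2's cell: 890.6476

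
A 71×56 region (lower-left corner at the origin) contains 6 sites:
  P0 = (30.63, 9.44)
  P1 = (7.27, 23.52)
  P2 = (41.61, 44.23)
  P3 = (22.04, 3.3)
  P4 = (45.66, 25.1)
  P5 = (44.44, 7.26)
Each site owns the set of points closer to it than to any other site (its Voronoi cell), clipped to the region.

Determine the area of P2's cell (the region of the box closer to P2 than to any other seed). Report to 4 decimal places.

Area of P2's cell: 1097.8353

1. box [0,71]×[0,56]: [(0, 0) (71, 0) (71, 56) (0, 56)]
2. ⊥bis P2·P0 via (36.12,26.835): [(0, 38.2348) (71, 15.8266) (71, 56) (0, 56)]  |A|=2056.8219
3. ⊥bis P2·P1 via (24.44,33.875): [(26.938, 29.7329) (71, 15.8266) (71, 56) (11.0967, 56)]  |A|=1671.8023
4. ⊥bis P2·P3 via (31.825,23.765): [(26.938, 29.7329) (71, 15.8266) (71, 56) (11.0967, 56)]  |A|=1671.8023
5. ⊥bis P2·P4 via (43.635,34.665): [(26.1908, 30.9719) (71, 40.4584) (71, 56) (11.0967, 56)]  |A|=1097.8353
6. ⊥bis P2·P5 via (43.025,25.745): [(26.1908, 30.9719) (71, 40.4584) (71, 56) (11.0967, 56)]  |A|=1097.8353
7. canonical 4-gon: [(26.1908, 30.9719) (71, 40.4584) (71, 56) (11.0967, 56)]
8. shoelace: 1097.8353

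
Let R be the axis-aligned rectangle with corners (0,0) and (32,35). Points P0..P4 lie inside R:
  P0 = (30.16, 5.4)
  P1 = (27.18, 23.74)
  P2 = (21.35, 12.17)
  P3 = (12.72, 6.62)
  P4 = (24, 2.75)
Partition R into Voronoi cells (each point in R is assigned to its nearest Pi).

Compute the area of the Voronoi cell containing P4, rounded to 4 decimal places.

1. box [0,32]×[0,35]: [(0, 0) (32, 0) (32, 35) (0, 35)]
2. ⊥bis P4·P0 via (27.08,4.075): [(0, 0) (28.833, 0) (13.7762, 35) (0, 35)]  |A|=745.6622
3. ⊥bis P4·P1 via (25.59,13.245): [(0, 17.1219) (0, 0) (28.833, 0) (22.964, 13.6428)]  |A|=393.2758
4. ⊥bis P4·P2 via (22.675,7.46): [(0, 1.0812) (0, 0) (28.833, 0) (25.3055, 8.2)]  |A|=131.8948
5. ⊥bis P4·P3 via (18.36,4.685): [(18.9528, 6.4129) (16.7526, 0) (28.833, 0) (25.3055, 8.2)]  |A|=67.933
6. canonical 4-gon: [(18.9528, 6.4129) (16.7526, 0) (28.833, 0) (25.3055, 8.2)]
7. shoelace: 67.933

Area of P4's cell: 67.9330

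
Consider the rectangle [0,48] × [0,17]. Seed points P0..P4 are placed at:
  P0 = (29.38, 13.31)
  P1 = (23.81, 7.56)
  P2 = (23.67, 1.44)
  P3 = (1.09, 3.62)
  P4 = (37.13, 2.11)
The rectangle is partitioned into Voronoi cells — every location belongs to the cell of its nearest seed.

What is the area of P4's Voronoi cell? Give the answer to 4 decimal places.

Area of P4's cell: 207.2750

1. box [0,48]×[0,17]: [(0, 0) (48, 0) (48, 17) (0, 17)]
2. ⊥bis P4·P0 via (33.255,7.71): [(22.1128, 0) (48, 0) (48, 17) (46.6805, 17)]  |A|=231.2565
3. ⊥bis P4·P1 via (30.47,4.835): [(31.011, 6.1572) (28.4917, 0) (48, 0) (48, 17) (46.6805, 17)]  |A|=211.6183
4. ⊥bis P4·P2 via (30.4,1.775): [(31.011, 6.1572) (30.2718, 4.3506) (30.4884, 0) (48, 0) (48, 17) (46.6805, 17)]  |A|=207.275
5. ⊥bis P4·P3 via (19.11,2.865): [(31.011, 6.1572) (30.2718, 4.3506) (30.4884, 0) (48, 0) (48, 17) (46.6805, 17)]  |A|=207.275
6. canonical 6-gon: [(31.011, 6.1572) (30.2718, 4.3506) (30.4884, 0) (48, 0) (48, 17) (46.6805, 17)]
7. shoelace: 207.275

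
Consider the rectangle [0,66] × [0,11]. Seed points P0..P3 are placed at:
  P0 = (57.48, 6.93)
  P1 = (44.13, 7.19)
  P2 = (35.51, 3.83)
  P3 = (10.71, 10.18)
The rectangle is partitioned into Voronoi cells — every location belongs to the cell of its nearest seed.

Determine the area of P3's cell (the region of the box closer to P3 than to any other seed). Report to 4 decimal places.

1. box [0,66]×[0,11]: [(0, 0) (66, 0) (66, 11) (0, 11)]
2. ⊥bis P3·P0 via (34.095,8.555): [(0, 0) (33.5005, 0) (34.2649, 11) (0, 11)]  |A|=372.7098
3. ⊥bis P3·P1 via (27.42,8.685): [(0, 0) (26.643, 0) (27.6271, 11) (0, 11)]  |A|=298.4855
4. ⊥bis P3·P2 via (23.11,7.005): [(0, 0) (21.3164, 0) (24.1329, 11) (0, 11)]  |A|=249.9711
5. canonical 4-gon: [(0, 0) (21.3164, 0) (24.1329, 11) (0, 11)]
6. shoelace: 249.9711

Area of P3's cell: 249.9711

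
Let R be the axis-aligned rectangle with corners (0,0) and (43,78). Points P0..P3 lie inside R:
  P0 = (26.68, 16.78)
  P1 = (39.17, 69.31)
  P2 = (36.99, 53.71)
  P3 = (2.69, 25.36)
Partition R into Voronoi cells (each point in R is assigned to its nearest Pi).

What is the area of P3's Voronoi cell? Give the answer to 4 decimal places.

Area of P3's cell: 799.3873

1. box [0,43]×[0,78]: [(0, 0) (43, 0) (43, 78) (0, 78)]
2. ⊥bis P3·P0 via (14.685,21.07): [(0, 0) (7.1493, 0) (35.046, 78) (0, 78)]  |A|=1645.6165
3. ⊥bis P3·P1 via (20.93,47.335): [(0, 64.7076) (0, 0) (7.1493, 0) (23.3579, 45.3198)]  |A|=917.7201
4. ⊥bis P3·P2 via (19.84,39.535): [(0, 63.539) (0, 0) (7.1493, 0) (20.8514, 38.3114)]  |A|=799.3873
5. canonical 4-gon: [(0, 63.539) (0, 0) (7.1493, 0) (20.8514, 38.3114)]
6. shoelace: 799.3873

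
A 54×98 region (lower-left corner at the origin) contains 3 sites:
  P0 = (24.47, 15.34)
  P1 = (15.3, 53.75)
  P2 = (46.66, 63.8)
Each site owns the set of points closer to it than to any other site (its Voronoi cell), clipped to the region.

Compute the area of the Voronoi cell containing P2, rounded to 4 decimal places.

1. box [0,54]×[0,98]: [(0, 0) (54, 0) (54, 98) (0, 98)]
2. ⊥bis P2·P0 via (35.565,39.57): [(0, 55.8553) (54, 31.1286) (54, 98) (0, 98)]  |A|=2943.4351
3. ⊥bis P2·P1 via (30.98,58.775): [(37.4046, 38.7276) (54, 31.1286) (54, 98) (18.4095, 98)]  |A|=1609.6456
4. canonical 4-gon: [(37.4046, 38.7276) (54, 31.1286) (54, 98) (18.4095, 98)]
5. shoelace: 1609.6456

Area of P2's cell: 1609.6456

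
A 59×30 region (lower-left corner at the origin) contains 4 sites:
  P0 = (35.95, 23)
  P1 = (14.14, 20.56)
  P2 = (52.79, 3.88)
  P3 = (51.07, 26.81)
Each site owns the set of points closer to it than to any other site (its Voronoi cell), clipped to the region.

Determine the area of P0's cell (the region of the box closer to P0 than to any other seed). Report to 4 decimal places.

Area of P0's cell: 452.0149

1. box [0,59]×[0,30]: [(0, 0) (59, 0) (59, 30) (0, 30)]
2. ⊥bis P0·P1 via (25.045,21.78): [(27.4816, 0) (59, 0) (59, 30) (24.1254, 30)]  |A|=995.8946
3. ⊥bis P0·P2 via (44.37,13.44): [(27.4816, 0) (29.1103, 0) (59, 26.3254) (59, 30) (24.1254, 30)]  |A|=602.4656
4. ⊥bis P0·P3 via (43.51,24.905): [(27.4816, 0) (29.1103, 0) (46.0305, 14.9025) (42.2261, 30) (24.1254, 30)]  |A|=452.0149
5. canonical 5-gon: [(27.4816, 0) (29.1103, 0) (46.0305, 14.9025) (42.2261, 30) (24.1254, 30)]
6. shoelace: 452.0149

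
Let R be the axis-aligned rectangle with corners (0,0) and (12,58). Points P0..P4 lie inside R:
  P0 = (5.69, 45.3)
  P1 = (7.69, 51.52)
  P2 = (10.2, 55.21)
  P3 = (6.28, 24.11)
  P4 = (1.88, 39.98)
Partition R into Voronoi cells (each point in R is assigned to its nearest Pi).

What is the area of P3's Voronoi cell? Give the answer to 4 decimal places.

1. box [0,12]×[0,58]: [(0, 0) (12, 0) (12, 58) (0, 58)]
2. ⊥bis P3·P0 via (5.985,34.705): [(0, 34.5384) (0, 0) (12, 0) (12, 34.8725)]  |A|=416.465
3. ⊥bis P3·P1 via (6.985,37.815): [(0, 34.5384) (0, 0) (12, 0) (12, 34.8725)]  |A|=416.465
4. ⊥bis P3·P2 via (8.24,39.66): [(0, 34.5384) (0, 0) (12, 0) (12, 34.8725)]  |A|=416.465
5. ⊥bis P3·P4 via (4.08,32.045): [(0, 30.9138) (0, 0) (12, 0) (12, 34.2408)]  |A|=390.9279
6. canonical 4-gon: [(0, 30.9138) (0, 0) (12, 0) (12, 34.2408)]
7. shoelace: 390.9279

Area of P3's cell: 390.9279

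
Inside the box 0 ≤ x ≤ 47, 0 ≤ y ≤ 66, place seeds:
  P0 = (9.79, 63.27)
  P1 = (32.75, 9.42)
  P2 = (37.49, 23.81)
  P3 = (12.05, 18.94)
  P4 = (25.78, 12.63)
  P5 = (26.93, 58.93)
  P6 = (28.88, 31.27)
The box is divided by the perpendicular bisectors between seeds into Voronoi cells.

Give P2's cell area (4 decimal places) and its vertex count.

Area of P2's cell: 310.5937 (4 vertices)

1. box [0,47]×[0,66]: [(0, 0) (47, 0) (47, 66) (0, 66)]
2. ⊥bis P2·P0 via (23.64,43.54): [(0, 26.9453) (0, 0) (47, 0) (47, 59.9382)]  |A|=2041.761
3. ⊥bis P2·P1 via (35.12,16.615): [(1.2004, 27.7879) (47, 12.7018) (47, 59.9382)]  |A|=1081.7031
4. ⊥bis P2·P3 via (24.77,21.375): [(20.8957, 41.6136) (25.046, 19.9333) (47, 12.7018) (47, 59.9382)]  |A|=839.5139
5. ⊥bis P2·P4 via (31.635,18.22): [(20.8957, 41.6136) (23.8038, 26.4225) (32.2716, 17.5533) (47, 12.7018) (47, 59.9382)]  |A|=817.5483
6. ⊥bis P2·P5 via (32.21,41.37): [(21.5556, 38.1664) (23.8038, 26.4225) (32.2716, 17.5533) (47, 12.7018) (47, 45.8171)]  |A|=586.8581
7. ⊥bis P2·P6 via (33.185,27.54): [(28.2142, 21.8029) (32.2716, 17.5533) (47, 12.7018) (47, 43.4847)]  |A|=310.5937
8. canonical 4-gon: [(28.2142, 21.8029) (32.2716, 17.5533) (47, 12.7018) (47, 43.4847)]
9. shoelace: 310.5937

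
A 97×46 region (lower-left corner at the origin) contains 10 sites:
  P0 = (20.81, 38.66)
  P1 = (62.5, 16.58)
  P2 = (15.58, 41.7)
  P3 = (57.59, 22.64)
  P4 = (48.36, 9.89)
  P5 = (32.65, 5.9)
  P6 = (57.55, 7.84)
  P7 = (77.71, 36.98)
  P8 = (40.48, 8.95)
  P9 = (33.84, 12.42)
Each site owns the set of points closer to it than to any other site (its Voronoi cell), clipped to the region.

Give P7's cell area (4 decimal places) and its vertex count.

Area of P7's cell: 923.8313 (4 vertices)

1. box [0,97]×[0,46]: [(0, 0) (97, 0) (97, 46) (0, 46)]
2. ⊥bis P7·P0 via (49.26,37.82): [(48.1433, 0) (97, 0) (97, 46) (49.5015, 46)]  |A|=2216.1681
3. ⊥bis P7·P1 via (70.105,26.78): [(49.3901, 42.2248) (97, 6.7274) (97, 46) (49.5015, 46)]  |A|=1024.5407
4. ⊥bis P7·P2 via (46.645,39.34): [(49.3901, 42.2248) (97, 6.7274) (97, 46) (49.5015, 46)]  |A|=1024.5407
5. ⊥bis P7·P3 via (67.65,29.81): [(69.4745, 27.2501) (97, 6.7274) (97, 46) (56.111, 46)]  |A|=923.8313
6. ⊥bis P7·P4 via (63.035,23.435): [(69.4745, 27.2501) (97, 6.7274) (97, 46) (56.111, 46)]  |A|=923.8313
7. ⊥bis P7·P5 via (55.18,21.44): [(69.4745, 27.2501) (97, 6.7274) (97, 46) (56.111, 46)]  |A|=923.8313
8. ⊥bis P7·P6 via (67.63,22.41): [(69.4745, 27.2501) (97, 6.7274) (97, 46) (56.111, 46)]  |A|=923.8313
9. ⊥bis P7·P8 via (59.095,22.965): [(69.4745, 27.2501) (97, 6.7274) (97, 46) (56.111, 46)]  |A|=923.8313
10. ⊥bis P7·P9 via (55.775,24.7): [(69.4745, 27.2501) (97, 6.7274) (97, 46) (56.111, 46)]  |A|=923.8313
11. canonical 4-gon: [(69.4745, 27.2501) (97, 6.7274) (97, 46) (56.111, 46)]
12. shoelace: 923.8313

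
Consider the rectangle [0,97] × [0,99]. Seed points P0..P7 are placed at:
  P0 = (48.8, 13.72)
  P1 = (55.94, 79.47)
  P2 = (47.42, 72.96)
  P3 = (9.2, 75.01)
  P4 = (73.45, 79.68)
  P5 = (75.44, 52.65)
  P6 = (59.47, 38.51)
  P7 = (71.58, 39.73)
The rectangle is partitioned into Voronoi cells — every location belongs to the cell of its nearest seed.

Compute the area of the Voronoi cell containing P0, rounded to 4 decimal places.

Area of P0's cell: 2327.9802

1. box [0,97]×[0,99]: [(0, 0) (97, 0) (97, 99) (0, 99)]
2. ⊥bis P0·P1 via (52.37,46.595): [(0, 52.282) (0, 0) (97, 0) (97, 41.7485)]  |A|=4560.4798
3. ⊥bis P0·P2 via (48.11,43.34): [(76.2976, 43.9966) (0, 42.2193) (0, 0) (97, 0) (97, 41.7485)]  |A|=4176.5982
4. ⊥bis P0·P3 via (29,44.365): [(76.2976, 43.9966) (26.6395, 42.8398) (0, 25.6278) (0, 0) (97, 0) (97, 41.7485)]  |A|=3955.6048
5. ⊥bis P0·P4 via (61.125,46.7): [(68.8247, 43.8225) (26.6395, 42.8398) (0, 25.6278) (0, 0) (97, 0) (97, 33.2931)]  |A|=3826.2861
6. ⊥bis P0·P5 via (62.12,33.185): [(47.3074, 43.3213) (26.6395, 42.8398) (0, 25.6278) (0, 0) (97, 0) (97, 9.3164)]  |A|=3110.2117
7. ⊥bis P0·P6 via (54.135,26.115): [(22.0968, 39.9048) (0, 25.6278) (0, 0) (97, 0) (97, 7.6652)]  |A|=2505.6025
8. ⊥bis P0·P7 via (60.19,26.725): [(67.4108, 20.4009) (22.0968, 39.9048) (0, 25.6278) (0, 0) (90.7044, 0)]  |A|=2327.9802
9. canonical 5-gon: [(67.4108, 20.4009) (22.0968, 39.9048) (0, 25.6278) (0, 0) (90.7044, 0)]
10. shoelace: 2327.9802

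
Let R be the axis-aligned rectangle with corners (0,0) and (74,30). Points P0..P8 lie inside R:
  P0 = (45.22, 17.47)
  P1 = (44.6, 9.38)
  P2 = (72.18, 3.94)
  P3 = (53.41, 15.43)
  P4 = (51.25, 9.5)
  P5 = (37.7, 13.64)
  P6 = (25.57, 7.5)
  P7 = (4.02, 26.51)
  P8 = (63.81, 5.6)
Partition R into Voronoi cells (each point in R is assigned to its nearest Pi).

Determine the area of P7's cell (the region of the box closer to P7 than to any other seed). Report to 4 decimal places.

Area of P7's cell: 388.2352

1. box [0,74]×[0,30]: [(0, 0) (74, 0) (74, 30) (0, 30)]
2. ⊥bis P7·P0 via (24.62,21.99): [(0, 0) (19.795, 0) (26.3775, 30) (0, 30)]  |A|=692.5882
3. ⊥bis P7·P1 via (24.31,17.945): [(0, 0) (16.7349, 0) (23.1073, 15.0959) (26.3775, 30) (0, 30)]  |A|=669.4905
4. ⊥bis P7·P2 via (38.1,15.225): [(0, 0) (16.7349, 0) (23.1073, 15.0959) (26.3775, 30) (0, 30)]  |A|=669.4905
5. ⊥bis P7·P3 via (28.715,20.97): [(0, 0) (16.7349, 0) (23.1073, 15.0959) (26.3775, 30) (0, 30)]  |A|=669.4905
6. ⊥bis P7·P4 via (27.635,18.005): [(0, 0) (16.7349, 0) (23.1073, 15.0959) (26.3775, 30) (0, 30)]  |A|=669.4905
7. ⊥bis P7·P5 via (20.86,20.075): [(0, 0) (13.1888, 0) (24.6526, 30) (0, 30)]  |A|=567.6213
8. ⊥bis P7·P6 via (14.795,17.005): [(0, 0.2332) (23.4254, 26.7886) (24.6526, 30) (0, 30)]  |A|=388.2352
9. ⊥bis P7·P8 via (33.915,16.055): [(0, 0.2332) (23.4254, 26.7886) (24.6526, 30) (0, 30)]  |A|=388.2352
10. canonical 4-gon: [(0, 0.2332) (23.4254, 26.7886) (24.6526, 30) (0, 30)]
11. shoelace: 388.2352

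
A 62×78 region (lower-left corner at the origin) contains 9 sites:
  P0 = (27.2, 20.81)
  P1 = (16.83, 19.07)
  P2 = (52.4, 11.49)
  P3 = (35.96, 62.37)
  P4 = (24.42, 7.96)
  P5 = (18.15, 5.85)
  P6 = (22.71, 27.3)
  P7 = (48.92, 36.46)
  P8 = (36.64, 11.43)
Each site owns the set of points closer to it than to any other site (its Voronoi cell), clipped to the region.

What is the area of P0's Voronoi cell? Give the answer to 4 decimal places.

1. box [0,62]×[0,78]: [(0, 0) (62, 0) (62, 78) (0, 78)]
2. ⊥bis P0·P1 via (22.015,19.94): [(25.3608, 0) (62, 0) (62, 78) (12.273, 78)]  |A|=3368.2826
3. ⊥bis P0·P2 via (39.8,16.15): [(25.3608, 0) (33.8271, 0) (62, 76.1758) (62, 78) (12.273, 78)]  |A|=2295.2353
4. ⊥bis P0·P3 via (31.58,41.59): [(17.8984, 44.4738) (25.3608, 0) (33.8271, 0) (47.9339, 38.1429)]  |A|=805.7387
5. ⊥bis P0·P4 via (25.81,14.385): [(17.8984, 44.4738) (22.8392, 15.0277) (38.1591, 11.7134) (47.9339, 38.1429)]  |A|=645.2214
6. ⊥bis P0·P5 via (22.675,13.33): [(17.8984, 44.4738) (22.8392, 15.0277) (38.1591, 11.7134) (47.9339, 38.1429)]  |A|=645.2214
7. ⊥bis P0·P6 via (24.955,24.055): [(45.929, 38.5655) (21.7021, 21.8046) (22.8392, 15.0277) (38.1591, 11.7134) (47.9339, 38.1429)]  |A|=338.7423
8. ⊥bis P0·P7 via (38.06,28.635): [(35.9027, 31.629) (21.7021, 21.8046) (22.8392, 15.0277) (38.1591, 11.7134) (42.2611, 22.8045)]  |A|=255.8766
9. ⊥bis P0·P8 via (31.92,16.12): [(40.7062, 24.9624) (35.9027, 31.629) (21.7021, 21.8046) (22.8392, 15.0277) (29.42, 13.604)]  |A|=182.5274
10. canonical 5-gon: [(40.7062, 24.9624) (35.9027, 31.629) (21.7021, 21.8046) (22.8392, 15.0277) (29.42, 13.604)]
11. shoelace: 182.5274

Area of P0's cell: 182.5274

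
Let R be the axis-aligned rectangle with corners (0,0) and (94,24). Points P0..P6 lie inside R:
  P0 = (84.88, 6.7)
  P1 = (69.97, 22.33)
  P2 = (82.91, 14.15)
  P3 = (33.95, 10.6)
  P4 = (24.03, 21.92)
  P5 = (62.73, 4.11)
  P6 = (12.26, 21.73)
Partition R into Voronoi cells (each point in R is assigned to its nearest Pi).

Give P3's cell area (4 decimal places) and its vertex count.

Area of P3's cell: 584.8968 (6 vertices)

1. box [0,94]×[0,24]: [(0, 0) (94, 0) (94, 24) (0, 24)]
2. ⊥bis P3·P0 via (59.415,8.65): [(0, 0) (58.7526, 0) (60.5904, 24) (0, 24)]  |A|=1432.1167
3. ⊥bis P3·P1 via (51.96,16.465): [(0, 0) (57.3219, 0) (49.5062, 24) (0, 24)]  |A|=1281.9369
4. ⊥bis P3·P2 via (58.43,12.375): [(0, 0) (57.3219, 0) (49.5062, 24) (0, 24)]  |A|=1281.9369
5. ⊥bis P3·P4 via (28.99,16.26): [(10.4352, 0) (57.3219, 0) (49.5062, 24) (37.8223, 24)]  |A|=702.8459
6. ⊥bis P3·P5 via (48.34,7.355): [(10.4352, 0) (46.6814, 0) (51.0349, 19.3057) (49.5062, 24) (37.8223, 24)]  |A|=600.1354
7. ⊥bis P3·P6 via (23.105,16.165): [(18.3849, 6.9664) (14.8101, 0) (46.6814, 0) (51.0349, 19.3057) (49.5062, 24) (37.8223, 24)]  |A|=584.8968
8. canonical 6-gon: [(18.3849, 6.9664) (14.8101, 0) (46.6814, 0) (51.0349, 19.3057) (49.5062, 24) (37.8223, 24)]
9. shoelace: 584.8968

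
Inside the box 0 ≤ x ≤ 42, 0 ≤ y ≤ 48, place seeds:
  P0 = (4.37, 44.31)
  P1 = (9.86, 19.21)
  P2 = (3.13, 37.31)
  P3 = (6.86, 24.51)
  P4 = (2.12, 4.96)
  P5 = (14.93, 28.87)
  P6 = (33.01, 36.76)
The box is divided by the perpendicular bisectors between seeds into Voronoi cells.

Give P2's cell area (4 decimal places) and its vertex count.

1. box [0,42]×[0,48]: [(0, 0) (42, 0) (42, 48) (0, 48)]
2. ⊥bis P2·P0 via (3.75,40.81): [(0, 41.4743) (0, 0) (42, 0) (42, 34.0343)]  |A|=1585.68
3. ⊥bis P2·P1 via (6.495,28.26): [(28.4704, 36.431) (0, 41.4743) (0, 25.845)]  |A|=222.4858
4. ⊥bis P2·P3 via (4.995,30.91): [(25.6534, 36.93) (0, 41.4743) (0, 29.4544)]  |A|=154.1749
5. ⊥bis P2·P4 via (2.625,21.135): [(25.6534, 36.93) (0, 41.4743) (0, 29.4544)]  |A|=154.1749
6. ⊥bis P2·P5 via (9.03,33.09): [(8.1226, 31.8214) (13.3371, 39.1117) (0, 41.4743) (0, 29.4544)]  |A|=103.5918
7. ⊥bis P2·P6 via (18.07,37.035): [(8.1226, 31.8214) (13.3371, 39.1117) (0, 41.4743) (0, 29.4544)]  |A|=103.5918
8. canonical 4-gon: [(8.1226, 31.8214) (13.3371, 39.1117) (0, 41.4743) (0, 29.4544)]
9. shoelace: 103.5918

Area of P2's cell: 103.5918 (4 vertices)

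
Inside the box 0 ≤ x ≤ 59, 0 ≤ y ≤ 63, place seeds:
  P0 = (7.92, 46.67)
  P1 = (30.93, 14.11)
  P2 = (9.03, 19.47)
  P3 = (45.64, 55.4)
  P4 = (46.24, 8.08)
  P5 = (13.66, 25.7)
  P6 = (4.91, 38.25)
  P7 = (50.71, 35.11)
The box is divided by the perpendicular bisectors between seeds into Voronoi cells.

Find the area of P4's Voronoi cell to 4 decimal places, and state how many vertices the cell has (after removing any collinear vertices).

Area of P4's cell: 436.8033 (4 vertices)

1. box [0,59]×[0,63]: [(0, 0) (59, 0) (59, 63) (0, 63)]
2. ⊥bis P4·P0 via (27.08,27.375): [(0, 0.4845) (0, 0) (59, 0) (59, 59.0717)]  |A|=1756.906
3. ⊥bis P4·P1 via (38.585,11.095): [(56.5055, 56.5946) (34.2151, 0) (59, 0) (59, 59.0717)]  |A|=775.0228
4. ⊥bis P4·P2 via (27.635,13.775): [(56.5055, 56.5946) (34.2151, 0) (59, 0) (59, 59.0717)]  |A|=775.0228
5. ⊥bis P4·P3 via (45.94,31.74): [(46.7201, 31.7499) (34.2151, 0) (59, 0) (59, 31.9056)]  |A|=589.3567
6. ⊥bis P4·P5 via (29.95,16.89): [(46.7201, 31.7499) (34.2151, 0) (59, 0) (59, 31.9056)]  |A|=589.3567
7. ⊥bis P4·P6 via (25.575,23.165): [(46.7201, 31.7499) (34.2151, 0) (59, 0) (59, 31.9056)]  |A|=589.3567
8. ⊥bis P4·P7 via (48.475,21.595): [(43.0724, 22.4884) (34.2151, 0) (59, 0) (59, 19.8545)]  |A|=436.8033
9. canonical 4-gon: [(43.0724, 22.4884) (34.2151, 0) (59, 0) (59, 19.8545)]
10. shoelace: 436.8033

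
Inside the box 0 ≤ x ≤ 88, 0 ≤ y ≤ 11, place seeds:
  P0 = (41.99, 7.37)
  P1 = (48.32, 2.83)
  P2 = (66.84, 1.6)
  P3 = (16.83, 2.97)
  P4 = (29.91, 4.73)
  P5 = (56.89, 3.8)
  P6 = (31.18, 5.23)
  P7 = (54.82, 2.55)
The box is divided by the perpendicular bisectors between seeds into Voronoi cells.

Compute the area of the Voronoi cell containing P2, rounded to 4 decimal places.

Area of P2's cell: 280.6749

1. box [0,88]×[0,11]: [(0, 0) (88, 0) (88, 11) (0, 11)]
2. ⊥bis P2·P0 via (54.415,4.485): [(53.3736, 0) (88, 0) (88, 11) (55.9277, 11)]  |A|=366.8426
3. ⊥bis P2·P1 via (57.58,2.215): [(57.4329, 0) (88, 0) (88, 11) (58.1635, 11)]  |A|=332.2201
4. ⊥bis P2·P3 via (41.835,2.285): [(57.4329, 0) (88, 0) (88, 11) (58.1635, 11)]  |A|=332.2201
5. ⊥bis P2·P4 via (48.375,3.165): [(57.4329, 0) (88, 0) (88, 11) (58.1635, 11)]  |A|=332.2201
6. ⊥bis P2·P5 via (61.865,2.7): [(61.268, 0) (88, 0) (88, 11) (63.7002, 11)]  |A|=280.6749
7. ⊥bis P2·P6 via (49.01,3.415): [(61.268, 0) (88, 0) (88, 11) (63.7002, 11)]  |A|=280.6749
8. ⊥bis P2·P7 via (60.83,2.075): [(61.268, 0) (88, 0) (88, 11) (63.7002, 11)]  |A|=280.6749
9. canonical 4-gon: [(61.268, 0) (88, 0) (88, 11) (63.7002, 11)]
10. shoelace: 280.6749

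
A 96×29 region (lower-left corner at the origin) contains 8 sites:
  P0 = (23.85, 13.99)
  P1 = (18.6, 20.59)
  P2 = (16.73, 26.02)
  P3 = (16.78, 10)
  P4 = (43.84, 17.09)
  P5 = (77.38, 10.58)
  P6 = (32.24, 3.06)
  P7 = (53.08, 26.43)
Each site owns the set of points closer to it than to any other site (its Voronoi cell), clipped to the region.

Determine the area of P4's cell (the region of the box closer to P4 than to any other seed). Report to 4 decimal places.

1. box [0,96]×[0,29]: [(0, 0) (96, 0) (96, 29) (0, 29)]
2. ⊥bis P4·P0 via (33.845,15.54): [(36.2549, 0) (96, 0) (96, 29) (31.7577, 29)]  |A|=1797.8179
3. ⊥bis P4·P1 via (31.22,18.84): [(32.2176, 26.0341) (36.2549, 0) (96, 0) (96, 29) (32.6289, 29)]  |A|=1796.5259
4. ⊥bis P4·P2 via (30.285,21.555): [(32.55, 28.4311) (32.2176, 26.0341) (36.2549, 0) (96, 0) (96, 29) (32.7374, 29)]  |A|=1796.495
5. ⊥bis P4·P3 via (30.31,13.545): [(32.55, 28.4311) (32.2176, 26.0341) (36.2549, 0) (96, 0) (96, 29) (32.7374, 29)]  |A|=1796.495
6. ⊥bis P4·P5 via (60.61,13.835): [(32.55, 28.4311) (32.2176, 26.0341) (36.2549, 0) (57.9247, 0) (63.5535, 29) (32.7374, 29)]  |A|=773.9282
7. ⊥bis P4·P6 via (38.04,10.075): [(32.55, 28.4311) (32.2176, 26.0341) (34.2002, 13.2498) (50.2255, 0) (57.9247, 0) (63.5535, 29) (32.7374, 29)]  |A|=681.3743
8. ⊥bis P4·P7 via (48.46,21.76): [(32.55, 28.4311) (32.2176, 26.0341) (34.2002, 13.2498) (50.2255, 0) (57.9247, 0) (59.9432, 10.3997) (41.1416, 29) (32.7374, 29)]  |A|=472.9412
9. canonical 8-gon: [(32.55, 28.4311) (32.2176, 26.0341) (34.2002, 13.2498) (50.2255, 0) (57.9247, 0) (59.9432, 10.3997) (41.1416, 29) (32.7374, 29)]
10. shoelace: 472.9412

Area of P4's cell: 472.9412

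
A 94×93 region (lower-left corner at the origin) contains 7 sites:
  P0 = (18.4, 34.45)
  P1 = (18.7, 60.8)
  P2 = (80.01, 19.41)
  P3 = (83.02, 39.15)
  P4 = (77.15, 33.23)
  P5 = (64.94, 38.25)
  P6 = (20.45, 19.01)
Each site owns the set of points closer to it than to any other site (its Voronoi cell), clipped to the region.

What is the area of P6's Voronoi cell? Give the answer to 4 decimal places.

1. box [0,94]×[0,93]: [(0, 0) (94, 0) (94, 93) (0, 93)]
2. ⊥bis P6·P0 via (19.425,26.73): [(0, 24.1509) (0, 0) (94, 0) (94, 36.6315)]  |A|=2856.7717
3. ⊥bis P6·P1 via (19.575,39.905): [(0, 24.1509) (0, 0) (94, 0) (94, 36.6315)]  |A|=2856.7717
4. ⊥bis P6·P2 via (50.23,19.21): [(50.1521, 30.8097) (0, 24.1509) (0, 0) (50.359, 0)]  |A|=1381.3822
5. ⊥bis P6·P3 via (51.735,29.08): [(50.1521, 30.8097) (0, 24.1509) (0, 0) (50.359, 0)]  |A|=1381.3822
6. ⊥bis P6·P4 via (48.8,26.12): [(50.2217, 20.4513) (47.7053, 30.4848) (0, 24.1509) (0, 0) (50.359, 0)]  |A|=1368.6987
7. ⊥bis P6·P5 via (42.695,28.63): [(50.2846, 11.08) (42.2085, 29.755) (0, 24.1509) (0, 0) (50.359, 0)]  |A|=1302.9499
8. canonical 5-gon: [(50.2846, 11.08) (42.2085, 29.755) (0, 24.1509) (0, 0) (50.359, 0)]
9. shoelace: 1302.9499

Area of P6's cell: 1302.9499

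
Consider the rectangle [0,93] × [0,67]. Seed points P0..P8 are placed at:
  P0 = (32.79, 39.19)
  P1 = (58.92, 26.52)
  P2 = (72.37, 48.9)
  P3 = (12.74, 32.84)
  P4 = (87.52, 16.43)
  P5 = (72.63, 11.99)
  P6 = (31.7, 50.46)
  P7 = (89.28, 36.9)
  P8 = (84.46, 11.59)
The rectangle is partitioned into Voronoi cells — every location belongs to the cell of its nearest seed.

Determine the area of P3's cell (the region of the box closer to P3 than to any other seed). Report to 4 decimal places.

1. box [0,93]×[0,67]: [(0, 0) (93, 0) (93, 67) (0, 67)]
2. ⊥bis P3·P0 via (22.765,36.015): [(0, 0) (34.1712, 0) (12.9518, 67) (0, 67)]  |A|=1578.6219
3. ⊥bis P3·P1 via (35.83,29.68): [(0, 0) (31.7681, 0) (32.4932, 5.2983) (12.9518, 67) (0, 67)]  |A|=1572.2557
4. ⊥bis P3·P2 via (42.555,40.87): [(0, 0) (31.7681, 0) (32.4932, 5.2983) (12.9518, 67) (0, 67)]  |A|=1572.2557
5. ⊥bis P3·P4 via (50.13,24.635): [(0, 0) (31.7681, 0) (32.4932, 5.2983) (12.9518, 67) (0, 67)]  |A|=1572.2557
6. ⊥bis P3·P5 via (42.685,22.415): [(0, 0) (31.7681, 0) (32.4932, 5.2983) (12.9518, 67) (0, 67)]  |A|=1572.2557
7. ⊥bis P3·P6 via (22.22,41.65): [(0, 65.5598) (0, 0) (31.7681, 0) (32.4932, 5.2983) (20.3395, 43.6735)]  |A|=1406.5497
8. ⊥bis P3·P7 via (51.01,34.87): [(0, 65.5598) (0, 0) (31.7681, 0) (32.4932, 5.2983) (20.3395, 43.6735)]  |A|=1406.5497
9. ⊥bis P3·P8 via (48.6,22.215): [(0, 65.5598) (0, 0) (31.7681, 0) (32.4932, 5.2983) (20.3395, 43.6735)]  |A|=1406.5497
10. canonical 5-gon: [(0, 65.5598) (0, 0) (31.7681, 0) (32.4932, 5.2983) (20.3395, 43.6735)]
11. shoelace: 1406.5497

Area of P3's cell: 1406.5497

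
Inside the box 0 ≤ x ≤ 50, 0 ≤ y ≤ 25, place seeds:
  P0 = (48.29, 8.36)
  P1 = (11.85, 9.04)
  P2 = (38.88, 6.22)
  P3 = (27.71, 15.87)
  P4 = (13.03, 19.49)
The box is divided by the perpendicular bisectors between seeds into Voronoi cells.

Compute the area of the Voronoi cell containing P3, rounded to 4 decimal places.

Area of P3's cell: 318.6112

1. box [0,50]×[0,25]: [(0, 0) (50, 0) (50, 25) (0, 25)]
2. ⊥bis P3·P0 via (38,12.115): [(0, 0) (33.579, 0) (42.702, 25) (0, 25)]  |A|=953.5123
3. ⊥bis P3·P1 via (19.78,12.455): [(25.1437, 0) (33.579, 0) (42.702, 25) (14.3776, 25)]  |A|=459.4968
4. ⊥bis P3·P2 via (33.295,11.045): [(24.681, 1.0742) (40.7647, 19.6913) (42.702, 25) (14.3776, 25)]  |A|=363.5
5. ⊥bis P3·P4 via (20.37,17.68): [(19.3359, 13.4863) (24.681, 1.0742) (40.7647, 19.6913) (42.702, 25) (22.1751, 25)]  |A|=318.6112
6. canonical 5-gon: [(19.3359, 13.4863) (24.681, 1.0742) (40.7647, 19.6913) (42.702, 25) (22.1751, 25)]
7. shoelace: 318.6112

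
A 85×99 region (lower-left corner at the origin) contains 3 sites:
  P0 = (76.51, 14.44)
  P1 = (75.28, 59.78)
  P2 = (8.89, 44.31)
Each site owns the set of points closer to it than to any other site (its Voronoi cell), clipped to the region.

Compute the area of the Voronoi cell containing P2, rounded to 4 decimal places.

Area of P2's cell: 3780.7559

1. box [0,85]×[0,99]: [(0, 0) (85, 0) (85, 99) (0, 99)]
2. ⊥bis P2·P0 via (42.7,29.375): [(0, 0) (29.7241, 0) (73.4557, 99) (0, 99)]  |A|=5107.3982
3. ⊥bis P2·P1 via (42.085,52.045): [(0, 0) (29.7241, 0) (45.7556, 36.2924) (31.1437, 99) (0, 99)]  |A|=3780.7559
4. canonical 5-gon: [(0, 0) (29.7241, 0) (45.7556, 36.2924) (31.1437, 99) (0, 99)]
5. shoelace: 3780.7559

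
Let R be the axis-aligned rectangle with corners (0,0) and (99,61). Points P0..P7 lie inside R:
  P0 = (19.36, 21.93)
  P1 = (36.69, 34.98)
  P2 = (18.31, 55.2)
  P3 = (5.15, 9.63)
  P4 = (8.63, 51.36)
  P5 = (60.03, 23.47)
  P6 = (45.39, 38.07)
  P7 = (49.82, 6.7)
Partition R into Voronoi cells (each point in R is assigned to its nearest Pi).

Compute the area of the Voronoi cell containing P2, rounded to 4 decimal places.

Area of P2's cell: 381.7395

1. box [0,99]×[0,61]: [(0, 0) (99, 0) (99, 61) (0, 61)]
2. ⊥bis P2·P0 via (18.835,38.565): [(0, 37.9706) (99, 41.095) (99, 61) (0, 61)]  |A|=2125.2542
3. ⊥bis P2·P1 via (27.5,45.09): [(0, 37.9706) (20.3753, 38.6136) (45.0027, 61) (0, 61)]  |A|=738.3397
4. ⊥bis P2·P3 via (11.73,32.415): [(0, 37.9706) (20.3753, 38.6136) (45.0027, 61) (0, 61)]  |A|=738.3397
5. ⊥bis P2·P4 via (13.47,53.28): [(19.3015, 38.5797) (20.3753, 38.6136) (45.0027, 61) (10.4075, 61)]  |A|=399.4185
6. ⊥bis P2·P5 via (39.17,39.335): [(19.3015, 38.5797) (20.3753, 38.6136) (45.0027, 61) (10.4075, 61)]  |A|=399.4185
7. ⊥bis P2·P6 via (31.85,46.635): [(19.3015, 38.5797) (20.3753, 38.6136) (35.4358, 52.3037) (40.9369, 61) (10.4075, 61)]  |A|=381.7395
8. ⊥bis P2·P7 via (34.065,30.95): [(19.3015, 38.5797) (20.3753, 38.6136) (35.4358, 52.3037) (40.9369, 61) (10.4075, 61)]  |A|=381.7395
9. canonical 5-gon: [(19.3015, 38.5797) (20.3753, 38.6136) (35.4358, 52.3037) (40.9369, 61) (10.4075, 61)]
10. shoelace: 381.7395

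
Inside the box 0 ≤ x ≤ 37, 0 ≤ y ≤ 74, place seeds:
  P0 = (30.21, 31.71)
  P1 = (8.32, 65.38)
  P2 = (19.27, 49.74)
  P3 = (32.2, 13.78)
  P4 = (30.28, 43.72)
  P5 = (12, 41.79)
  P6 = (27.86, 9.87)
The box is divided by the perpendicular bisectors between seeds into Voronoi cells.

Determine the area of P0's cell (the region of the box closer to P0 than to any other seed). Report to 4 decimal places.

1. box [0,37]×[0,74]: [(0, 0) (37, 0) (37, 74) (0, 74)]
2. ⊥bis P0·P1 via (19.265,48.545): [(0, 36.0202) (0, 0) (37, 0) (37, 60.0751)]  |A|=1777.763
3. ⊥bis P0·P2 via (24.74,40.725): [(0, 25.7136) (0, 0) (37, 0) (37, 48.164)]  |A|=1366.7348
4. ⊥bis P0·P3 via (31.205,22.745): [(0, 25.7136) (0, 19.2816) (37, 23.3882) (37, 48.164)]  |A|=577.3432
5. ⊥bis P0·P4 via (30.245,37.715): [(19.8789, 37.7754) (0, 25.7136) (0, 19.2816) (37, 23.3882) (37, 37.6756)]  |A|=487.557
6. ⊥bis P0·P5 via (21.105,36.75): [(21.6668, 37.765) (12.1841, 20.6339) (37, 23.3882) (37, 37.6756)]  |A|=309.0387
7. ⊥bis P0·P6 via (29.035,20.79): [(21.6668, 37.765) (13.2129, 22.4925) (21.193, 21.6338) (37, 23.3882) (37, 37.6756)]  |A|=301.1812
8. canonical 5-gon: [(21.6668, 37.765) (13.2129, 22.4925) (21.193, 21.6338) (37, 23.3882) (37, 37.6756)]
9. shoelace: 301.1812

Area of P0's cell: 301.1812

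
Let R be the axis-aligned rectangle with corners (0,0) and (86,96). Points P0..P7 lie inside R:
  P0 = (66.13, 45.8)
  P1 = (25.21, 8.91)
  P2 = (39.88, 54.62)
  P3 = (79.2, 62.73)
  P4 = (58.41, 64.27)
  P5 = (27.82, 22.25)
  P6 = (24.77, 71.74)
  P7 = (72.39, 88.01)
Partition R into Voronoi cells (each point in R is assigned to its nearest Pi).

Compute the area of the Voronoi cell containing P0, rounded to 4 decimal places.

Area of P0's cell: 1613.2282

1. box [0,86]×[0,96]: [(0, 0) (86, 0) (86, 96) (0, 96)]
2. ⊥bis P0·P1 via (45.67,27.355): [(0, 78.0142) (70.3309, 0) (86, 0) (86, 96) (0, 96)]  |A|=5512.5951
3. ⊥bis P0·P2 via (53.005,50.21): [(45.4192, 27.6332) (70.3309, 0) (86, 0) (86, 96) (68.3904, 96)]  |A|=2766.3263
4. ⊥bis P0·P3 via (72.665,54.265): [(58.1362, 65.4813) (45.4192, 27.6332) (70.3309, 0) (86, 0) (86, 43.9703)]  |A|=1772.7428
5. ⊥bis P0·P4 via (62.27,55.035): [(68.3667, 57.5833) (53.3773, 51.3181) (45.4192, 27.6332) (70.3309, 0) (86, 0) (86, 43.9703)]  |A|=1681.5012
6. ⊥bis P0·P5 via (46.975,34.025): [(68.3667, 57.5833) (53.3773, 51.3181) (47.3577, 33.4025) (62.6609, 8.508) (70.3309, 0) (86, 0) (86, 43.9703)]  |A|=1613.2282
7. ⊥bis P0·P6 via (45.45,58.77): [(68.3667, 57.5833) (53.3773, 51.3181) (47.3577, 33.4025) (62.6609, 8.508) (70.3309, 0) (86, 0) (86, 43.9703)]  |A|=1613.2282
8. ⊥bis P0·P7 via (69.26,66.905): [(68.3667, 57.5833) (53.3773, 51.3181) (47.3577, 33.4025) (62.6609, 8.508) (70.3309, 0) (86, 0) (86, 43.9703)]  |A|=1613.2282
9. canonical 7-gon: [(68.3667, 57.5833) (53.3773, 51.3181) (47.3577, 33.4025) (62.6609, 8.508) (70.3309, 0) (86, 0) (86, 43.9703)]
10. shoelace: 1613.2282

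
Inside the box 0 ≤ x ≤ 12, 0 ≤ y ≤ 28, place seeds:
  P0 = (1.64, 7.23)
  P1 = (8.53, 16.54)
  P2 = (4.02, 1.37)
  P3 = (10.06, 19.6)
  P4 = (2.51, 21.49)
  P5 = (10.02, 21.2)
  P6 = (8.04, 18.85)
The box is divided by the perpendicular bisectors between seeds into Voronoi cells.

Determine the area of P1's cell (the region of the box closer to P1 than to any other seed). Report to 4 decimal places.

1. box [0,12]×[0,28]: [(0, 0) (12, 0) (12, 28) (0, 28)]
2. ⊥bis P1·P0 via (5.085,11.885): [(0, 15.6482) (12, 6.7675) (12, 28) (0, 28)]  |A|=201.5059
3. ⊥bis P1·P2 via (6.275,8.955): [(0, 15.6482) (10.9034, 7.579) (12, 7.253) (12, 28) (0, 28)]  |A|=201.2397
4. ⊥bis P1·P3 via (9.295,18.07): [(0, 22.7175) (0, 15.6482) (10.9034, 7.579) (12, 7.253) (12, 16.7175)]  |A|=101.8497
5. ⊥bis P1·P4 via (5.52,19.015): [(6.0692, 19.6829) (1.7107, 14.3822) (10.9034, 7.579) (12, 7.253) (12, 16.7175)]  |A|=73.1045
6. ⊥bis P1·P5 via (9.275,18.87): [(6.0692, 19.6829) (1.7107, 14.3822) (10.9034, 7.579) (12, 7.253) (12, 16.7175)]  |A|=73.1045
7. ⊥bis P1·P6 via (8.285,17.695): [(9.5207, 17.9571) (3.6212, 16.7057) (1.7107, 14.3822) (10.9034, 7.579) (12, 7.253) (12, 16.7175)]  |A|=65.8542
8. canonical 6-gon: [(9.5207, 17.9571) (3.6212, 16.7057) (1.7107, 14.3822) (10.9034, 7.579) (12, 7.253) (12, 16.7175)]
9. shoelace: 65.8542

Area of P1's cell: 65.8542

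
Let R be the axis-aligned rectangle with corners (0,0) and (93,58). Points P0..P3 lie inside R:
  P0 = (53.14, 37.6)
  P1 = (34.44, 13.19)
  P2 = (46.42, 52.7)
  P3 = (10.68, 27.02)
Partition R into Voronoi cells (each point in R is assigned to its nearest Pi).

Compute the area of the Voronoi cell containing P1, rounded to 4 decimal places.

1. box [0,93]×[0,58]: [(0, 0) (93, 0) (93, 58) (0, 58)]
2. ⊥bis P1·P0 via (43.79,25.395): [(0, 0) (76.9393, 0) (1.2291, 58) (0, 58)]  |A|=2266.8849
3. ⊥bis P1·P2 via (40.43,32.945): [(0, 45.204) (0, 0) (76.9393, 0) (29.6796, 36.2047)]  |A|=2063.5992
4. ⊥bis P1·P3 via (22.56,20.105): [(10.8575, 0) (76.9393, 0) (31.2368, 35.0118)]  |A|=1156.8206
5. canonical 3-gon: [(10.8575, 0) (76.9393, 0) (31.2368, 35.0118)]
6. shoelace: 1156.8206

Area of P1's cell: 1156.8206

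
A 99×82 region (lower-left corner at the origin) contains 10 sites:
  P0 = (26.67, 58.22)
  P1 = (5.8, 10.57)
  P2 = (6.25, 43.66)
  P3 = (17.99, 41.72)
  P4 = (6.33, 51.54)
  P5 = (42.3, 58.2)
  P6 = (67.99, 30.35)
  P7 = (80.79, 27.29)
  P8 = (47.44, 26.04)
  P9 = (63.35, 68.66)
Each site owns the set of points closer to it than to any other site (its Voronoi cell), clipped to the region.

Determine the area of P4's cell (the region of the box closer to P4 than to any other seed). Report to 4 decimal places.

Area of P4's cell: 440.6140

1. box [0,99]×[0,82]: [(0, 0) (99, 0) (99, 82) (0, 82)]
2. ⊥bis P4·P0 via (16.5,54.88): [(0, 0) (34.5235, 0) (7.5933, 82) (0, 82)]  |A|=1726.791
3. ⊥bis P4·P1 via (6.065,31.055): [(0, 31.1335) (24.4024, 30.8178) (7.5933, 82) (0, 82)]  |A|=814.9557
4. ⊥bis P4·P2 via (6.29,47.6): [(0, 47.6639) (18.933, 47.4716) (7.5933, 82) (0, 82)]  |A|=456.1362
5. ⊥bis P4·P3 via (12.16,46.63): [(0, 47.6639) (12.9202, 47.5327) (17.2317, 52.652) (7.5933, 82) (0, 82)]  |A|=440.614
6. ⊥bis P4·P5 via (24.315,54.87): [(0, 47.6639) (12.9202, 47.5327) (17.2317, 52.652) (7.5933, 82) (0, 82)]  |A|=440.614
7. ⊥bis P4·P6 via (37.16,40.945): [(0, 47.6639) (12.9202, 47.5327) (17.2317, 52.652) (7.5933, 82) (0, 82)]  |A|=440.614
8. ⊥bis P4·P7 via (43.56,39.415): [(0, 47.6639) (12.9202, 47.5327) (17.2317, 52.652) (7.5933, 82) (0, 82)]  |A|=440.614
9. ⊥bis P4·P8 via (26.885,38.79): [(0, 47.6639) (12.9202, 47.5327) (17.2317, 52.652) (7.5933, 82) (0, 82)]  |A|=440.614
10. ⊥bis P4·P9 via (34.84,60.1): [(0, 47.6639) (12.9202, 47.5327) (17.2317, 52.652) (7.5933, 82) (0, 82)]  |A|=440.614
11. canonical 5-gon: [(0, 47.6639) (12.9202, 47.5327) (17.2317, 52.652) (7.5933, 82) (0, 82)]
12. shoelace: 440.614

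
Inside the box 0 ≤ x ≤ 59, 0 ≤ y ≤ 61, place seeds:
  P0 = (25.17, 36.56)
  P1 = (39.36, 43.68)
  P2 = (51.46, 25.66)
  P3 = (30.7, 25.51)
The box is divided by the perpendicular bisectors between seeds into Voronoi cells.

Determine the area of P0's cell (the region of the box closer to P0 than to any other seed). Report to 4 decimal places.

Area of P0's cell: 1057.6163

1. box [0,59]×[0,61]: [(0, 0) (59, 0) (59, 61) (0, 61)]
2. ⊥bis P0·P1 via (32.265,40.12): [(0, 0) (52.3957, 0) (21.7882, 61) (0, 61)]  |A|=2262.6089
3. ⊥bis P0·P2 via (38.315,31.11): [(0, 0) (25.4166, 0) (37.6232, 29.4413) (21.7882, 61) (0, 61)]  |A|=1865.4589
4. ⊥bis P0·P3 via (27.935,31.035): [(0, 17.0549) (35.0395, 34.5905) (21.7882, 61) (0, 61)]  |A|=1057.6163
5. canonical 4-gon: [(0, 17.0549) (35.0395, 34.5905) (21.7882, 61) (0, 61)]
6. shoelace: 1057.6163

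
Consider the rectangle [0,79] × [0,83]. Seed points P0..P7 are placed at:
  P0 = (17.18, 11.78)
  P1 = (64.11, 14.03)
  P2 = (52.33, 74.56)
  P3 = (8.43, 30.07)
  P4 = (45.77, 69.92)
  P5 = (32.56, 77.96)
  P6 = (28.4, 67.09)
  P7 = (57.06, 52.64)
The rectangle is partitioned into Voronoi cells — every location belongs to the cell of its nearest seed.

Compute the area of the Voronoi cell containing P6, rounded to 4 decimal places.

Area of P6's cell: 1061.6988

1. box [0,79]×[0,83]: [(0, 0) (79, 0) (79, 83) (0, 83)]
2. ⊥bis P6·P0 via (22.79,39.435): [(0, 44.0581) (79, 28.0324) (79, 83) (0, 83)]  |A|=3709.424
3. ⊥bis P6·P1 via (46.255,40.56): [(0, 44.0581) (39.5359, 36.038) (79, 62.5978) (79, 83) (0, 83)]  |A|=3027.3793
4. ⊥bis P6·P2 via (40.365,70.825): [(0, 44.0581) (39.5359, 36.038) (49.1949, 42.5386) (36.5644, 83) (0, 83)]  |A|=1864.8328
5. ⊥bis P6·P3 via (18.415,48.58): [(0, 58.5138) (40.4832, 36.6755) (49.1949, 42.5386) (36.5644, 83) (0, 83)]  |A|=1555.8247
6. ⊥bis P6·P4 via (37.085,68.505): [(0, 58.5138) (40.4832, 36.6755) (42.0942, 37.7597) (34.7234, 83) (0, 83)]  |A|=1340.3476
7. ⊥bis P6·P5 via (30.48,72.525): [(0, 58.5138) (40.4832, 36.6755) (42.0942, 37.7597) (36.8257, 70.0965) (3.109, 83) (0, 83)]  |A|=1136.379
8. ⊥bis P6·P7 via (42.73,59.865): [(0, 58.5138) (33.0577, 40.6811) (39.5275, 53.5132) (36.8257, 70.0965) (3.109, 83) (0, 83)]  |A|=1061.6988
9. canonical 6-gon: [(0, 58.5138) (33.0577, 40.6811) (39.5275, 53.5132) (36.8257, 70.0965) (3.109, 83) (0, 83)]
10. shoelace: 1061.6988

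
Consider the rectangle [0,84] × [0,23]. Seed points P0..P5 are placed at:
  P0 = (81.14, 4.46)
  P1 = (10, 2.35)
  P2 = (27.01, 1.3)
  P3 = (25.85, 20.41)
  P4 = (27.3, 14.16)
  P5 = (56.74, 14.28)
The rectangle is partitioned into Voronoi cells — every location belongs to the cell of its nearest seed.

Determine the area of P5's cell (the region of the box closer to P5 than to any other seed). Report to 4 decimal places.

Area of P5's cell: 626.3349

1. box [0,84]×[0,23]: [(0, 0) (84, 0) (84, 23) (0, 23)]
2. ⊥bis P5·P0 via (68.94,9.37): [(0, 0) (65.169, 0) (74.4255, 23) (0, 23)]  |A|=1605.3365
3. ⊥bis P5·P1 via (33.37,8.315): [(35.4923, 0) (65.169, 0) (74.4255, 23) (29.6218, 23)]  |A|=856.5242
4. ⊥bis P5·P2 via (41.875,7.79): [(45.2761, 0) (65.169, 0) (74.4255, 23) (35.2344, 23)]  |A|=679.4662
5. ⊥bis P5·P3 via (41.295,17.345): [(40.1726, 11.6892) (45.2761, 0) (65.169, 0) (74.4255, 23) (42.4172, 23)]  |A|=638.8444
6. ⊥bis P5·P4 via (42.02,14.22): [(41.9929, 20.862) (42.0478, 7.3942) (45.2761, 0) (65.169, 0) (74.4255, 23) (42.4172, 23)]  |A|=626.3349
7. canonical 6-gon: [(41.9929, 20.862) (42.0478, 7.3942) (45.2761, 0) (65.169, 0) (74.4255, 23) (42.4172, 23)]
8. shoelace: 626.3349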